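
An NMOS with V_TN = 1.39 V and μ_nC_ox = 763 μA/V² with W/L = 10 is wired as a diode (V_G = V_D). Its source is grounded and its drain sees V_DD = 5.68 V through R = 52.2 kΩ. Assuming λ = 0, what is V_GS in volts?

With gate tied to drain, V_GS = V_DS ≥ V_GS − V_TN, so the device is in saturation.
k_n = μ_nC_ox · (W/L) = 7.63 mA/V².
KCL at the drain: ½ k_n (V_GS − V_TN)² = (V_DD − V_GS)/R.
Let x = V_GS − 1.39. Then 199 x² + x − 4.29 = 0, giving x = 0.144 V (positive root), so V_GS = 1.53 V.
I_D = (V_DD − V_GS)/R = (5.68 − 1.53) / 52.2 = 0.0794 mA.

V_GS = 1.53 V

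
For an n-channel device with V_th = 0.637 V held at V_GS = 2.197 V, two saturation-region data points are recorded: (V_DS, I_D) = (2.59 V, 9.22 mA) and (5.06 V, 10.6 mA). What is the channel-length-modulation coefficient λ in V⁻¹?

With V_GS fixed, I_D ∝ (1 + λ V_DS) in saturation, so I_D2/I_D1 = (1 + λ V_DS2)/(1 + λ V_DS1).
10.6/9.22 = 1.15 = (1 + 5.06 λ)/(1 + 2.59 λ).
Solving: λ (I_D1 V_DS2 − I_D2 V_DS1) = I_D2 − I_D1, so λ = (10.6 − 9.22) / (9.22 × 5.06 − 10.6 × 2.59) = 1.38 / 19.2 = 0.0719 V⁻¹.

λ = 0.0719 V⁻¹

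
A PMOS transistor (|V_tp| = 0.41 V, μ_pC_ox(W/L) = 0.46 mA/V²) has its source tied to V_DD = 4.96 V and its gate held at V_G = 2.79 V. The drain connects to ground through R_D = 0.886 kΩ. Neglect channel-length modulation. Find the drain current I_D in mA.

V_SG = V_DD − V_G = 4.96 − 2.79 = 2.17 V, so V_ov = 2.17 − 0.41 = 1.76 V.
Assume saturation: I_D = ½ k_p V_ov² = 0.5 × 0.46 × 1.76² = 0.712 mA, giving V_SD = V_DD − I_D R_D = 4.96 − 0.712 × 0.886 = 4.33 V.
V_SD = 4.33 V ≥ V_ov = 1.76 V, confirming saturation.

I_D = 0.712 mA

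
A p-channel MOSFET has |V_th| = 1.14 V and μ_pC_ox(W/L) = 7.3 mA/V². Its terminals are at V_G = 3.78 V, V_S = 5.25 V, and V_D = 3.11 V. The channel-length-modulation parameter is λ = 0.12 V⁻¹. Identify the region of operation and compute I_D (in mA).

Saturation; I_D = 0.500 mA

V_SG = V_S − V_G = 5.25 − 3.78 = 1.47 V; V_SD = V_S − V_D = 5.25 − 3.11 = 2.14 V.
V_ov = V_SG − |V_th| = 1.47 − 1.14 = 0.33 V.
Since V_SD = 2.14 V ≥ V_ov = 0.33 V, the device is in saturation.
I_D = ½ k_p V_ov² (1 + λ V_SD) = 0.5 × 7.3 × 0.33² × (1 + 0.12 × 2.14) = 0.5 mA.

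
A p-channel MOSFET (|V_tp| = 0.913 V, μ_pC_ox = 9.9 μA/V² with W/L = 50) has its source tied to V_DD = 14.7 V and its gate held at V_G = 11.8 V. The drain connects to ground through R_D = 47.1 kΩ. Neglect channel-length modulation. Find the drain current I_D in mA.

I_D = 0.305 mA

V_SG = V_DD − V_G = 14.7 − 11.8 = 2.9 V, so V_ov = 2.9 − 0.913 = 1.99 V.
k_p = μ_pC_ox · (W/L) = 0.495 mA/V².
Assume saturation: I_D = ½ k_p V_ov² = 0.5 × 0.495 × 1.99² = 0.977 mA, giving V_SD = V_DD − I_D R_D = 14.7 − 0.977 × 47.1 = -31.3 V.
But -31.3 V < V_ov = 1.99 V, so the device is actually in triode.
In triode I_D = k_p[V_ov V_SD − ½ V_SD²] and I_D = (V_DD − V_SD)/R_D. Equating: 11.7 V_SD² − 47.33 V_SD + 14.7 = 0, giving V_SD = 0.339 V (the root below V_ov).
I_D = (14.7 − 0.339) / 47.1 = 0.305 mA.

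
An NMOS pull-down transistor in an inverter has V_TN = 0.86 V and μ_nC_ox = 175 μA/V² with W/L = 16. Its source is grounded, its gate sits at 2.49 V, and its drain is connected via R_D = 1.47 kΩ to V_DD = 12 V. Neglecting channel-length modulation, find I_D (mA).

I_D = 3.72 mA

V_GS = V_G = 2.49 V, so V_ov = 2.49 − 0.86 = 1.63 V.
k_n = μ_nC_ox · (W/L) = 2.8 mA/V².
Assume saturation: I_D = ½ k_n V_ov² = 0.5 × 2.8 × 1.63² = 3.72 mA, giving V_DS = V_DD − I_D R_D = 12 − 3.72 × 1.47 = 6.53 V.
V_DS = 6.53 V ≥ V_ov = 1.63 V, confirming saturation.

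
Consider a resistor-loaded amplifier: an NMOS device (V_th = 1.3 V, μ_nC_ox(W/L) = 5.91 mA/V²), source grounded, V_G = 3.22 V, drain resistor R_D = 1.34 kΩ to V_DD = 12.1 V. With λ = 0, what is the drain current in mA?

I_D = 8.30 mA

V_GS = V_G = 3.22 V, so V_ov = 3.22 − 1.3 = 1.92 V.
Assume saturation: I_D = ½ k_n V_ov² = 0.5 × 5.91 × 1.92² = 10.9 mA, giving V_DS = V_DD − I_D R_D = 12.1 − 10.9 × 1.34 = -2.5 V.
But -2.5 V < V_ov = 1.92 V, so the device is actually in triode.
In triode I_D = k_n[V_ov V_DS − ½ V_DS²] and I_D = (V_DD − V_DS)/R_D. Equating: 3.96 V_DS² − 16.21 V_DS + 12.1 = 0, giving V_DS = 0.983 V (the root below V_ov).
I_D = (12.1 − 0.983) / 1.34 = 8.3 mA.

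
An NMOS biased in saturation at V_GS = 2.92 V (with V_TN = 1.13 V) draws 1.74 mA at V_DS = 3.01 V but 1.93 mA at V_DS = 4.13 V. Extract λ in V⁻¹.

With V_GS fixed, I_D ∝ (1 + λ V_DS) in saturation, so I_D2/I_D1 = (1 + λ V_DS2)/(1 + λ V_DS1).
1.93/1.74 = 1.109 = (1 + 4.13 λ)/(1 + 3.01 λ).
Solving: λ (I_D1 V_DS2 − I_D2 V_DS1) = I_D2 − I_D1, so λ = (1.93 − 1.74) / (1.74 × 4.13 − 1.93 × 3.01) = 0.19 / 1.38 = 0.138 V⁻¹.

λ = 0.138 V⁻¹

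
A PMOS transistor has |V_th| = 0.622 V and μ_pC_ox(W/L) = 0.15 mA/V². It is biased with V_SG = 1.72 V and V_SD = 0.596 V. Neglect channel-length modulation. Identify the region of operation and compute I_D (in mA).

V_ov = V_SG − |V_th| = 1.72 − 0.622 = 1.1 V.
Since V_SD = 0.596 V < V_ov = 1.1 V, the device is in the triode region.
I_D = k_p [V_ov · V_SD − ½ V_SD²] = 0.15 × [1.1 × 0.596 − 0.5 × 0.596²] = 0.0715 mA.

Triode; I_D = 0.0715 mA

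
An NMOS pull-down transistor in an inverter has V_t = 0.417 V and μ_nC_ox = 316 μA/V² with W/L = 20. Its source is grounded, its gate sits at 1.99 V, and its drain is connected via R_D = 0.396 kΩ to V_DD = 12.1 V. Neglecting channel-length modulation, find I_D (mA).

I_D = 7.82 mA

V_GS = V_G = 1.99 V, so V_ov = 1.99 − 0.417 = 1.57 V.
k_n = μ_nC_ox · (W/L) = 6.32 mA/V².
Assume saturation: I_D = ½ k_n V_ov² = 0.5 × 6.32 × 1.57² = 7.82 mA, giving V_DS = V_DD − I_D R_D = 12.1 − 7.82 × 0.396 = 9 V.
V_DS = 9 V ≥ V_ov = 1.57 V, confirming saturation.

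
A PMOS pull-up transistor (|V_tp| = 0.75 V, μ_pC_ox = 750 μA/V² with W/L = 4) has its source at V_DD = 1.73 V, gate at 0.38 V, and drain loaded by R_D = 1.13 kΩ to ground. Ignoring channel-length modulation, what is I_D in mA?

I_D = 0.540 mA

V_SG = V_DD − V_G = 1.73 − 0.38 = 1.35 V, so V_ov = 1.35 − 0.75 = 0.6 V.
k_p = μ_pC_ox · (W/L) = 3 mA/V².
Assume saturation: I_D = ½ k_p V_ov² = 0.5 × 3 × 0.6² = 0.54 mA, giving V_SD = V_DD − I_D R_D = 1.73 − 0.54 × 1.13 = 1.12 V.
V_SD = 1.12 V ≥ V_ov = 0.6 V, confirming saturation.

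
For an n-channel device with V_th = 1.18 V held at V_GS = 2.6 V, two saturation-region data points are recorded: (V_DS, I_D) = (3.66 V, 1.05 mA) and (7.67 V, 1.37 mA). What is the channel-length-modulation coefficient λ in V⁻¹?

λ = 0.105 V⁻¹

With V_GS fixed, I_D ∝ (1 + λ V_DS) in saturation, so I_D2/I_D1 = (1 + λ V_DS2)/(1 + λ V_DS1).
1.37/1.05 = 1.305 = (1 + 7.67 λ)/(1 + 3.66 λ).
Solving: λ (I_D1 V_DS2 − I_D2 V_DS1) = I_D2 − I_D1, so λ = (1.37 − 1.05) / (1.05 × 7.67 − 1.37 × 3.66) = 0.32 / 3.04 = 0.105 V⁻¹.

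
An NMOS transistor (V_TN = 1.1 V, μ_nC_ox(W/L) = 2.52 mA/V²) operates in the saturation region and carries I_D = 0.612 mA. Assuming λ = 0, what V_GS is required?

V_GS = 1.80 V

In saturation I_D = ½ k_n (V_GS − V_TN)², so V_GS − V_TN = √(2 I_D / k_n) = √(2 × 0.612 / 2.52) = 0.697 V.
V_GS = 1.1 + 0.697 = 1.8 V.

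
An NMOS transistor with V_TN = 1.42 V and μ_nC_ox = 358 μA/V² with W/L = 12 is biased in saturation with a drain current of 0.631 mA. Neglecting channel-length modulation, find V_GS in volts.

V_GS = 1.96 V

k_n = μ_nC_ox · (W/L) = 4.296 mA/V².
In saturation I_D = ½ k_n (V_GS − V_TN)², so V_GS − V_TN = √(2 I_D / k_n) = √(2 × 0.631 / 4.296) = 0.542 V.
V_GS = 1.42 + 0.542 = 1.96 V.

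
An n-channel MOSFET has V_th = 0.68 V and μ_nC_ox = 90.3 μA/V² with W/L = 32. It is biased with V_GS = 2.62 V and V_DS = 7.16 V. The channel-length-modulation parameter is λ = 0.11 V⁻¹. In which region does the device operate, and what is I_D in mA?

Saturation; I_D = 9.72 mA

k_n = μ_nC_ox · (W/L) = 2.89 mA/V².
V_ov = V_GS − V_th = 2.62 − 0.68 = 1.94 V.
Since V_DS = 7.16 V ≥ V_ov = 1.94 V, the device is in saturation.
I_D = ½ k_n V_ov² (1 + λ V_DS) = 0.5 × 2.89 × 1.94² × (1 + 0.11 × 7.16) = 9.72 mA.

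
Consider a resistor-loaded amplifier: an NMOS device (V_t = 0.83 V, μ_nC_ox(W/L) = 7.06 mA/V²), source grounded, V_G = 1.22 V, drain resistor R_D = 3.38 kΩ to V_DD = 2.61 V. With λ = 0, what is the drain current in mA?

I_D = 0.537 mA

V_GS = V_G = 1.22 V, so V_ov = 1.22 − 0.83 = 0.39 V.
Assume saturation: I_D = ½ k_n V_ov² = 0.5 × 7.06 × 0.39² = 0.537 mA, giving V_DS = V_DD − I_D R_D = 2.61 − 0.537 × 3.38 = 0.795 V.
V_DS = 0.795 V ≥ V_ov = 0.39 V, confirming saturation.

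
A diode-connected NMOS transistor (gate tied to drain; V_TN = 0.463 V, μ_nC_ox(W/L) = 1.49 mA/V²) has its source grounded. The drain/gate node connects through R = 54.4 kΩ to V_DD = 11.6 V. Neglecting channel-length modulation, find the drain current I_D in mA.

With gate tied to drain, V_GS = V_DS ≥ V_GS − V_TN, so the device is in saturation.
KCL at the drain: ½ k_n (V_GS − V_TN)² = (V_DD − V_GS)/R.
Let x = V_GS − 0.463. Then 40.5 x² + x − 11.14 = 0, giving x = 0.512 V (positive root), so V_GS = 0.975 V.
I_D = (V_DD − V_GS)/R = (11.6 − 0.975) / 54.4 = 0.195 mA.

I_D = 0.195 mA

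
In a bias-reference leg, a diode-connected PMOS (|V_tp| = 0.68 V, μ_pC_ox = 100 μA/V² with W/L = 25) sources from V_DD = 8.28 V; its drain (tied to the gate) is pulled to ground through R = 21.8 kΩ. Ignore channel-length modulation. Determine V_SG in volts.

With gate tied to drain, V_SG = V_SD ≥ V_SG − |V_tp|, so the device is in saturation.
k_p = μ_pC_ox · (W/L) = 2.5 mA/V².
KCL at the drain: ½ k_p (V_SG − |V_tp|)² = (V_DD − V_SG)/R.
Let x = V_SG − 0.68. Then 27.2 x² + x − 7.6 = 0, giving x = 0.51 V (positive root), so V_SG = 1.19 V.
I_D = (V_DD − V_SG)/R = (8.28 − 1.19) / 21.8 = 0.325 mA.

V_SG = 1.19 V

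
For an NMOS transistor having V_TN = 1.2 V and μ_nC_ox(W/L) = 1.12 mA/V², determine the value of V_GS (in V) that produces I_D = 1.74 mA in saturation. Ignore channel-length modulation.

V_GS = 2.96 V

In saturation I_D = ½ k_n (V_GS − V_TN)², so V_GS − V_TN = √(2 I_D / k_n) = √(2 × 1.74 / 1.12) = 1.76 V.
V_GS = 1.2 + 1.76 = 2.96 V.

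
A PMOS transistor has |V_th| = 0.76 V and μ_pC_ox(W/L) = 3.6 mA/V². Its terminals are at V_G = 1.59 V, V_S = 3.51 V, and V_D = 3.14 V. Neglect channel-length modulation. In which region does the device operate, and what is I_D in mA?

V_SG = V_S − V_G = 3.51 − 1.59 = 1.92 V; V_SD = V_S − V_D = 3.51 − 3.14 = 0.37 V.
V_ov = V_SG − |V_th| = 1.92 − 0.76 = 1.16 V.
Since V_SD = 0.37 V < V_ov = 1.16 V, the device is in the triode region.
I_D = k_p [V_ov · V_SD − ½ V_SD²] = 3.6 × [1.16 × 0.37 − 0.5 × 0.37²] = 1.3 mA.

Triode; I_D = 1.30 mA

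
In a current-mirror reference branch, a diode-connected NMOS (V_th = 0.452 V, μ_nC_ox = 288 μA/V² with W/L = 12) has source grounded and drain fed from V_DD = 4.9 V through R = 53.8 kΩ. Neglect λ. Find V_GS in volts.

With gate tied to drain, V_GS = V_DS ≥ V_GS − V_th, so the device is in saturation.
k_n = μ_nC_ox · (W/L) = 3.456 mA/V².
KCL at the drain: ½ k_n (V_GS − V_th)² = (V_DD − V_GS)/R.
Let x = V_GS − 0.452. Then 93 x² + x − 4.448 = 0, giving x = 0.213 V (positive root), so V_GS = 0.665 V.
I_D = (V_DD − V_GS)/R = (4.9 − 0.665) / 53.8 = 0.0787 mA.

V_GS = 0.665 V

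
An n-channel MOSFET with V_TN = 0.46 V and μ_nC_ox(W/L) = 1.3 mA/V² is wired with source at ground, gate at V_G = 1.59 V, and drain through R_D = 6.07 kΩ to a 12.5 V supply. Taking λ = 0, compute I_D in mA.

V_GS = V_G = 1.59 V, so V_ov = 1.59 − 0.46 = 1.13 V.
Assume saturation: I_D = ½ k_n V_ov² = 0.5 × 1.3 × 1.13² = 0.83 mA, giving V_DS = V_DD − I_D R_D = 12.5 − 0.83 × 6.07 = 7.46 V.
V_DS = 7.46 V ≥ V_ov = 1.13 V, confirming saturation.

I_D = 0.830 mA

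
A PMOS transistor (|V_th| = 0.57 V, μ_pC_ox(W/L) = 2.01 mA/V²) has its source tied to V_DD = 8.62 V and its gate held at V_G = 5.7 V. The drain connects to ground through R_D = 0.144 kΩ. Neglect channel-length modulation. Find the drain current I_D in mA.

I_D = 5.55 mA

V_SG = V_DD − V_G = 8.62 − 5.7 = 2.92 V, so V_ov = 2.92 − 0.57 = 2.35 V.
Assume saturation: I_D = ½ k_p V_ov² = 0.5 × 2.01 × 2.35² = 5.55 mA, giving V_SD = V_DD − I_D R_D = 8.62 − 5.55 × 0.144 = 7.82 V.
V_SD = 7.82 V ≥ V_ov = 2.35 V, confirming saturation.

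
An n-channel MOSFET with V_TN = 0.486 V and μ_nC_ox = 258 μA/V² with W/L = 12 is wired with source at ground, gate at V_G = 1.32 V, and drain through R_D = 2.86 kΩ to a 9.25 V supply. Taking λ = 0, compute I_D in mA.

I_D = 1.08 mA

V_GS = V_G = 1.32 V, so V_ov = 1.32 − 0.486 = 0.834 V.
k_n = μ_nC_ox · (W/L) = 3.096 mA/V².
Assume saturation: I_D = ½ k_n V_ov² = 0.5 × 3.096 × 0.834² = 1.08 mA, giving V_DS = V_DD − I_D R_D = 9.25 − 1.08 × 2.86 = 6.17 V.
V_DS = 6.17 V ≥ V_ov = 0.834 V, confirming saturation.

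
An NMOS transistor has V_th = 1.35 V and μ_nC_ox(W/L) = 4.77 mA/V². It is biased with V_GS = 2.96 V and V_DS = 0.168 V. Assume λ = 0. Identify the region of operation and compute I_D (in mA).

Triode; I_D = 1.22 mA

V_ov = V_GS − V_th = 2.96 − 1.35 = 1.61 V.
Since V_DS = 0.168 V < V_ov = 1.61 V, the device is in the triode region.
I_D = k_n [V_ov · V_DS − ½ V_DS²] = 4.77 × [1.61 × 0.168 − 0.5 × 0.168²] = 1.22 mA.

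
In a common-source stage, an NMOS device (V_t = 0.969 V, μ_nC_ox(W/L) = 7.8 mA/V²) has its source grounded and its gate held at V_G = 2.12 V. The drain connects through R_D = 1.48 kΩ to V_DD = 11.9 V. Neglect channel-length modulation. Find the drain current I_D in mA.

I_D = 5.17 mA

V_GS = V_G = 2.12 V, so V_ov = 2.12 − 0.969 = 1.15 V.
Assume saturation: I_D = ½ k_n V_ov² = 0.5 × 7.8 × 1.15² = 5.17 mA, giving V_DS = V_DD − I_D R_D = 11.9 − 5.17 × 1.48 = 4.25 V.
V_DS = 4.25 V ≥ V_ov = 1.15 V, confirming saturation.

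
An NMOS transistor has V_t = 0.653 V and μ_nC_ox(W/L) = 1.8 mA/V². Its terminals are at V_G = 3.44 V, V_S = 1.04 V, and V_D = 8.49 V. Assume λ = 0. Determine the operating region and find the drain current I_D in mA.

Saturation; I_D = 2.75 mA

V_GS = V_G − V_S = 3.44 − 1.04 = 2.4 V; V_DS = V_D − V_S = 8.49 − 1.04 = 7.45 V.
V_ov = V_GS − V_t = 2.4 − 0.653 = 1.75 V.
Since V_DS = 7.45 V ≥ V_ov = 1.75 V, the device is in saturation.
I_D = ½ k_n V_ov² = 0.5 × 1.8 × 1.75² = 2.75 mA.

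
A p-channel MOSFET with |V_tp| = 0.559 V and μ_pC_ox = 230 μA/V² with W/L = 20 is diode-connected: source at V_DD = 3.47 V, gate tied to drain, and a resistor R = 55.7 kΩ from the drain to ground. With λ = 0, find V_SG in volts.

With gate tied to drain, V_SG = V_SD ≥ V_SG − |V_tp|, so the device is in saturation.
k_p = μ_pC_ox · (W/L) = 4.6 mA/V².
KCL at the drain: ½ k_p (V_SG − |V_tp|)² = (V_DD − V_SG)/R.
Let x = V_SG − 0.559. Then 128 x² + x − 2.911 = 0, giving x = 0.147 V (positive root), so V_SG = 0.706 V.
I_D = (V_DD − V_SG)/R = (3.47 − 0.706) / 55.7 = 0.0496 mA.

V_SG = 0.706 V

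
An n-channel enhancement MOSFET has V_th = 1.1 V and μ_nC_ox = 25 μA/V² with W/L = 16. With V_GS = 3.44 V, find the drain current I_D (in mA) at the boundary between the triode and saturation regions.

I_D = 1.10 mA

At the boundary V_DS = V_ov = V_GS − V_th = 3.44 − 1.1 = 2.34 V.
k_n = μ_nC_ox · (W/L) = 0.4 mA/V².
I_D = ½ k_n V_ov² = 0.5 × 0.4 × 2.34² = 1.1 mA.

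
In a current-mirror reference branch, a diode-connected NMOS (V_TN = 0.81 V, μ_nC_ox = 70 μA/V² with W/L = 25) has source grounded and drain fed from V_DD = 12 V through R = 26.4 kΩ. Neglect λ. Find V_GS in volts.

V_GS = 1.48 V

With gate tied to drain, V_GS = V_DS ≥ V_GS − V_TN, so the device is in saturation.
k_n = μ_nC_ox · (W/L) = 1.75 mA/V².
KCL at the drain: ½ k_n (V_GS − V_TN)² = (V_DD − V_GS)/R.
Let x = V_GS − 0.81. Then 23.1 x² + x − 11.19 = 0, giving x = 0.675 V (positive root), so V_GS = 1.48 V.
I_D = (V_DD − V_GS)/R = (12 − 1.48) / 26.4 = 0.398 mA.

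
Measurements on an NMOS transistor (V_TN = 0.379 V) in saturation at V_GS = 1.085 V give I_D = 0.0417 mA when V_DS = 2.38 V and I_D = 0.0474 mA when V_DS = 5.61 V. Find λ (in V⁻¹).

With V_GS fixed, I_D ∝ (1 + λ V_DS) in saturation, so I_D2/I_D1 = (1 + λ V_DS2)/(1 + λ V_DS1).
0.0474/0.0417 = 1.137 = (1 + 5.61 λ)/(1 + 2.38 λ).
Solving: λ (I_D1 V_DS2 − I_D2 V_DS1) = I_D2 − I_D1, so λ = (0.0474 − 0.0417) / (0.0417 × 5.61 − 0.0474 × 2.38) = 0.0057 / 0.121 = 0.0471 V⁻¹.

λ = 0.0471 V⁻¹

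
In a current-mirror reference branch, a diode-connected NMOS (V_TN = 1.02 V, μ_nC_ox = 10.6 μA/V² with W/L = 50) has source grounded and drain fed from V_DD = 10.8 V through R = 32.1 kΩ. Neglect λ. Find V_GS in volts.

V_GS = 2.04 V

With gate tied to drain, V_GS = V_DS ≥ V_GS − V_TN, so the device is in saturation.
k_n = μ_nC_ox · (W/L) = 0.53 mA/V².
KCL at the drain: ½ k_n (V_GS − V_TN)² = (V_DD − V_GS)/R.
Let x = V_GS − 1.02. Then 8.51 x² + x − 9.78 = 0, giving x = 1.02 V (positive root), so V_GS = 2.04 V.
I_D = (V_DD − V_GS)/R = (10.8 − 2.04) / 32.1 = 0.273 mA.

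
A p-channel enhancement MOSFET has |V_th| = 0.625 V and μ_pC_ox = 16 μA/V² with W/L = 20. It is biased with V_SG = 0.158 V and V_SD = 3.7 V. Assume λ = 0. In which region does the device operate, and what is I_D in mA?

Cutoff; I_D = 0 mA

V_SG = 0.158 V < |V_th| = 0.625 V, so the transistor is in cutoff.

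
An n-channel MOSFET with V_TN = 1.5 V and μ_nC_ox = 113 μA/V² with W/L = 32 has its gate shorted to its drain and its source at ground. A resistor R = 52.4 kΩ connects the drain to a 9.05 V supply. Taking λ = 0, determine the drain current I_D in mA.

With gate tied to drain, V_GS = V_DS ≥ V_GS − V_TN, so the device is in saturation.
k_n = μ_nC_ox · (W/L) = 3.616 mA/V².
KCL at the drain: ½ k_n (V_GS − V_TN)² = (V_DD − V_GS)/R.
Let x = V_GS − 1.5. Then 94.7 x² + x − 7.55 = 0, giving x = 0.277 V (positive root), so V_GS = 1.78 V.
I_D = (V_DD − V_GS)/R = (9.05 − 1.78) / 52.4 = 0.139 mA.

I_D = 0.139 mA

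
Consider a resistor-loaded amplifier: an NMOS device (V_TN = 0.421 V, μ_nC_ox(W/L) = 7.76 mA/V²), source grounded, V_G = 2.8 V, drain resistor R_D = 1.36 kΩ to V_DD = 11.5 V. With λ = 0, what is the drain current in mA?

I_D = 8.10 mA

V_GS = V_G = 2.8 V, so V_ov = 2.8 − 0.421 = 2.38 V.
Assume saturation: I_D = ½ k_n V_ov² = 0.5 × 7.76 × 2.38² = 22 mA, giving V_DS = V_DD − I_D R_D = 11.5 − 22 × 1.36 = -18.4 V.
But -18.4 V < V_ov = 2.38 V, so the device is actually in triode.
In triode I_D = k_n[V_ov V_DS − ½ V_DS²] and I_D = (V_DD − V_DS)/R_D. Equating: 5.28 V_DS² − 26.11 V_DS + 11.5 = 0, giving V_DS = 0.489 V (the root below V_ov).
I_D = (11.5 − 0.489) / 1.36 = 8.1 mA.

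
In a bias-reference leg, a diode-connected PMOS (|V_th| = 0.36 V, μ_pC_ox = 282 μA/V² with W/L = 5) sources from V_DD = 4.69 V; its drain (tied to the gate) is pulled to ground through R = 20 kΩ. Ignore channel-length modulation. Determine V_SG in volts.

V_SG = 0.880 V

With gate tied to drain, V_SG = V_SD ≥ V_SG − |V_th|, so the device is in saturation.
k_p = μ_pC_ox · (W/L) = 1.41 mA/V².
KCL at the drain: ½ k_p (V_SG − |V_th|)² = (V_DD − V_SG)/R.
Let x = V_SG − 0.36. Then 14.1 x² + x − 4.33 = 0, giving x = 0.52 V (positive root), so V_SG = 0.88 V.
I_D = (V_DD − V_SG)/R = (4.69 − 0.88) / 20 = 0.191 mA.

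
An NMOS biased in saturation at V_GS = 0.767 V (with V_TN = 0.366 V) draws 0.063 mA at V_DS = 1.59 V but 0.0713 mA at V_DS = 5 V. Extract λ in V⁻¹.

With V_GS fixed, I_D ∝ (1 + λ V_DS) in saturation, so I_D2/I_D1 = (1 + λ V_DS2)/(1 + λ V_DS1).
0.0713/0.063 = 1.132 = (1 + 5 λ)/(1 + 1.59 λ).
Solving: λ (I_D1 V_DS2 − I_D2 V_DS1) = I_D2 − I_D1, so λ = (0.0713 − 0.063) / (0.063 × 5 − 0.0713 × 1.59) = 0.0083 / 0.202 = 0.0412 V⁻¹.

λ = 0.0412 V⁻¹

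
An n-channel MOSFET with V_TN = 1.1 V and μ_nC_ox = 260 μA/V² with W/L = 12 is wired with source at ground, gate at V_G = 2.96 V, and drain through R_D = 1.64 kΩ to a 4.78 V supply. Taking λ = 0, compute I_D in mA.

I_D = 2.60 mA

V_GS = V_G = 2.96 V, so V_ov = 2.96 − 1.1 = 1.86 V.
k_n = μ_nC_ox · (W/L) = 3.12 mA/V².
Assume saturation: I_D = ½ k_n V_ov² = 0.5 × 3.12 × 1.86² = 5.4 mA, giving V_DS = V_DD − I_D R_D = 4.78 − 5.4 × 1.64 = -4.07 V.
But -4.07 V < V_ov = 1.86 V, so the device is actually in triode.
In triode I_D = k_n[V_ov V_DS − ½ V_DS²] and I_D = (V_DD − V_DS)/R_D. Equating: 2.56 V_DS² − 10.52 V_DS + 4.78 = 0, giving V_DS = 0.52 V (the root below V_ov).
I_D = (4.78 − 0.52) / 1.64 = 2.6 mA.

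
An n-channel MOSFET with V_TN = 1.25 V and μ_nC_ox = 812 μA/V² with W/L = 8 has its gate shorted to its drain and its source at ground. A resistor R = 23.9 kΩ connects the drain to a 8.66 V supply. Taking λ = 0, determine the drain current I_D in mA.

With gate tied to drain, V_GS = V_DS ≥ V_GS − V_TN, so the device is in saturation.
k_n = μ_nC_ox · (W/L) = 6.496 mA/V².
KCL at the drain: ½ k_n (V_GS − V_TN)² = (V_DD − V_GS)/R.
Let x = V_GS − 1.25. Then 77.6 x² + x − 7.41 = 0, giving x = 0.303 V (positive root), so V_GS = 1.55 V.
I_D = (V_DD − V_GS)/R = (8.66 − 1.55) / 23.9 = 0.297 mA.

I_D = 0.297 mA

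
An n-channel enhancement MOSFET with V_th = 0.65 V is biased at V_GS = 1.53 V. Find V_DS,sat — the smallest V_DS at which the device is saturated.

The boundary between triode and saturation is V_DS = V_GS − V_th = V_ov.
V_ov = 1.53 − 0.65 = 0.88 V.

V_DS,sat = 0.880 V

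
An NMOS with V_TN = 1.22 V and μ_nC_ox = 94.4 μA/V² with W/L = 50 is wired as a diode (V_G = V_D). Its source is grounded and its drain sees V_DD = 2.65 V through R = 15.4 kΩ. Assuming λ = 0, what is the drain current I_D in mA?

With gate tied to drain, V_GS = V_DS ≥ V_GS − V_TN, so the device is in saturation.
k_n = μ_nC_ox · (W/L) = 4.72 mA/V².
KCL at the drain: ½ k_n (V_GS − V_TN)² = (V_DD − V_GS)/R.
Let x = V_GS − 1.22. Then 36.3 x² + x − 1.43 = 0, giving x = 0.185 V (positive root), so V_GS = 1.41 V.
I_D = (V_DD − V_GS)/R = (2.65 − 1.41) / 15.4 = 0.0808 mA.

I_D = 0.0808 mA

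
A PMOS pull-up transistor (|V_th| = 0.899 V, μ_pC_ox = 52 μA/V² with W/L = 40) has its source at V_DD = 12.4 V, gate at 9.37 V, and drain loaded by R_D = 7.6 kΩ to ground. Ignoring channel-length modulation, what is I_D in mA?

V_SG = V_DD − V_G = 12.4 − 9.37 = 3.03 V, so V_ov = 3.03 − 0.899 = 2.13 V.
k_p = μ_pC_ox · (W/L) = 2.08 mA/V².
Assume saturation: I_D = ½ k_p V_ov² = 0.5 × 2.08 × 2.13² = 4.72 mA, giving V_SD = V_DD − I_D R_D = 12.4 − 4.72 × 7.6 = -23.5 V.
But -23.5 V < V_ov = 2.13 V, so the device is actually in triode.
In triode I_D = k_p[V_ov V_SD − ½ V_SD²] and I_D = (V_DD − V_SD)/R_D. Equating: 7.9 V_SD² − 34.69 V_SD + 12.4 = 0, giving V_SD = 0.393 V (the root below V_ov).
I_D = (12.4 − 0.393) / 7.6 = 1.58 mA.

I_D = 1.58 mA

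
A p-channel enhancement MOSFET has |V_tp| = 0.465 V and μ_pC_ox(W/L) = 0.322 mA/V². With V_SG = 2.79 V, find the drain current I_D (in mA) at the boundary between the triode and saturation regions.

At the boundary V_SD = V_ov = V_SG − |V_tp| = 2.79 − 0.465 = 2.33 V.
I_D = ½ k_p V_ov² = 0.5 × 0.322 × 2.33² = 0.87 mA.

I_D = 0.870 mA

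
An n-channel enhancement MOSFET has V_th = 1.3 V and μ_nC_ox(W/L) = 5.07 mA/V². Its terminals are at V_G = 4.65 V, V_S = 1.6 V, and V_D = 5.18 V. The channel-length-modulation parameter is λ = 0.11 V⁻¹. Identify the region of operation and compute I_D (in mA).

V_GS = V_G − V_S = 4.65 − 1.6 = 3.05 V; V_DS = V_D − V_S = 5.18 − 1.6 = 3.58 V.
V_ov = V_GS − V_th = 3.05 − 1.3 = 1.75 V.
Since V_DS = 3.58 V ≥ V_ov = 1.75 V, the device is in saturation.
I_D = ½ k_n V_ov² (1 + λ V_DS) = 0.5 × 5.07 × 1.75² × (1 + 0.11 × 3.58) = 10.8 mA.

Saturation; I_D = 10.8 mA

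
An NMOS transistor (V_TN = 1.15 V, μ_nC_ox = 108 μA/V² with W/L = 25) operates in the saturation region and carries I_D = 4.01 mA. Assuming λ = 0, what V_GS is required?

k_n = μ_nC_ox · (W/L) = 2.7 mA/V².
In saturation I_D = ½ k_n (V_GS − V_TN)², so V_GS − V_TN = √(2 I_D / k_n) = √(2 × 4.01 / 2.7) = 1.72 V.
V_GS = 1.15 + 1.72 = 2.87 V.

V_GS = 2.87 V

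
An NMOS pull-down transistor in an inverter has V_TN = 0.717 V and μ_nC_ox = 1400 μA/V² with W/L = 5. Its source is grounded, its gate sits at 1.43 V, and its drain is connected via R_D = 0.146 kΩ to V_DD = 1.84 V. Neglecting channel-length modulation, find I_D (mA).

V_GS = V_G = 1.43 V, so V_ov = 1.43 − 0.717 = 0.713 V.
k_n = μ_nC_ox · (W/L) = 7 mA/V².
Assume saturation: I_D = ½ k_n V_ov² = 0.5 × 7 × 0.713² = 1.78 mA, giving V_DS = V_DD − I_D R_D = 1.84 − 1.78 × 0.146 = 1.58 V.
V_DS = 1.58 V ≥ V_ov = 0.713 V, confirming saturation.

I_D = 1.78 mA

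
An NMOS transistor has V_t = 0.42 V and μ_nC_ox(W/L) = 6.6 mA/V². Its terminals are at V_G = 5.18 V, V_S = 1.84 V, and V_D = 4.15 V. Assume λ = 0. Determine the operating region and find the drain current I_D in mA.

V_GS = V_G − V_S = 5.18 − 1.84 = 3.34 V; V_DS = V_D − V_S = 4.15 − 1.84 = 2.31 V.
V_ov = V_GS − V_t = 3.34 − 0.42 = 2.92 V.
Since V_DS = 2.31 V < V_ov = 2.92 V, the device is in the triode region.
I_D = k_n [V_ov · V_DS − ½ V_DS²] = 6.6 × [2.92 × 2.31 − 0.5 × 2.31²] = 26.9 mA.

Triode; I_D = 26.9 mA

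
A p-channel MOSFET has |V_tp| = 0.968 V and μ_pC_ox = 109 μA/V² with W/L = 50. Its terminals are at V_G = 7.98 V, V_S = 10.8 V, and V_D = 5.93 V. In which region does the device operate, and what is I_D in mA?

Saturation; I_D = 9.35 mA

V_SG = V_S − V_G = 10.8 − 7.98 = 2.82 V; V_SD = V_S − V_D = 10.8 − 5.93 = 4.87 V.
k_p = μ_pC_ox · (W/L) = 5.45 mA/V².
V_ov = V_SG − |V_tp| = 2.82 − 0.968 = 1.85 V.
Since V_SD = 4.87 V ≥ V_ov = 1.85 V, the device is in saturation.
I_D = ½ k_p V_ov² = 0.5 × 5.45 × 1.85² = 9.35 mA.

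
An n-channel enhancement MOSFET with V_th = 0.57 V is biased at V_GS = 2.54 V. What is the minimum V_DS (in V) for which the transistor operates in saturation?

V_DS,sat = 1.97 V

The boundary between triode and saturation is V_DS = V_GS − V_th = V_ov.
V_ov = 2.54 − 0.57 = 1.97 V.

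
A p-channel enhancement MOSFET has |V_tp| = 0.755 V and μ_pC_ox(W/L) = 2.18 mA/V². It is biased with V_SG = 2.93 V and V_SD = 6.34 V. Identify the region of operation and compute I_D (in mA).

Saturation; I_D = 5.16 mA

V_ov = V_SG − |V_tp| = 2.93 − 0.755 = 2.18 V.
Since V_SD = 6.34 V ≥ V_ov = 2.18 V, the device is in saturation.
I_D = ½ k_p V_ov² = 0.5 × 2.18 × 2.18² = 5.16 mA.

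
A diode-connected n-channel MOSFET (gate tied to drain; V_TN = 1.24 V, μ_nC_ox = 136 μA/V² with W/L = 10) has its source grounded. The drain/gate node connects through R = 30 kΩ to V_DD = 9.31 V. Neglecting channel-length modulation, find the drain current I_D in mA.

I_D = 0.249 mA

With gate tied to drain, V_GS = V_DS ≥ V_GS − V_TN, so the device is in saturation.
k_n = μ_nC_ox · (W/L) = 1.36 mA/V².
KCL at the drain: ½ k_n (V_GS − V_TN)² = (V_DD − V_GS)/R.
Let x = V_GS − 1.24. Then 20.4 x² + x − 8.07 = 0, giving x = 0.605 V (positive root), so V_GS = 1.84 V.
I_D = (V_DD − V_GS)/R = (9.31 − 1.84) / 30 = 0.249 mA.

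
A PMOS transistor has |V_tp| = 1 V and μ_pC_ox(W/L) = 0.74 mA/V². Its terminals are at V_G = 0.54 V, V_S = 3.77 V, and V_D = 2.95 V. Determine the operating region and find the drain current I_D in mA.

Triode; I_D = 1.10 mA

V_SG = V_S − V_G = 3.77 − 0.54 = 3.23 V; V_SD = V_S − V_D = 3.77 − 2.95 = 0.82 V.
V_ov = V_SG − |V_tp| = 3.23 − 1 = 2.23 V.
Since V_SD = 0.82 V < V_ov = 2.23 V, the device is in the triode region.
I_D = k_p [V_ov · V_SD − ½ V_SD²] = 0.74 × [2.23 × 0.82 − 0.5 × 0.82²] = 1.1 mA.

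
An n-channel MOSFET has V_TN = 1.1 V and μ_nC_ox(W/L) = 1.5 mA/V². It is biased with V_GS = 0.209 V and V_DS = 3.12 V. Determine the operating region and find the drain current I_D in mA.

Cutoff; I_D = 0 mA

V_GS = 0.209 V < V_TN = 1.1 V, so the transistor is in cutoff.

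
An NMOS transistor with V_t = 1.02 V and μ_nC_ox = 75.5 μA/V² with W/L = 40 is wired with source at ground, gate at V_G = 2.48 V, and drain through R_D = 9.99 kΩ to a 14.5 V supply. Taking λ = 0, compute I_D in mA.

V_GS = V_G = 2.48 V, so V_ov = 2.48 − 1.02 = 1.46 V.
k_n = μ_nC_ox · (W/L) = 3.02 mA/V².
Assume saturation: I_D = ½ k_n V_ov² = 0.5 × 3.02 × 1.46² = 3.22 mA, giving V_DS = V_DD − I_D R_D = 14.5 − 3.22 × 9.99 = -17.7 V.
But -17.7 V < V_ov = 1.46 V, so the device is actually in triode.
In triode I_D = k_n[V_ov V_DS − ½ V_DS²] and I_D = (V_DD − V_DS)/R_D. Equating: 15.1 V_DS² − 45.05 V_DS + 14.5 = 0, giving V_DS = 0.367 V (the root below V_ov).
I_D = (14.5 − 0.367) / 9.99 = 1.41 mA.

I_D = 1.41 mA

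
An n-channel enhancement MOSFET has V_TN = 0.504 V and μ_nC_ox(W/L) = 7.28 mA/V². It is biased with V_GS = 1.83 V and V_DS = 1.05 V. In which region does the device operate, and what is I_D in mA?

V_ov = V_GS − V_TN = 1.83 − 0.504 = 1.33 V.
Since V_DS = 1.05 V < V_ov = 1.33 V, the device is in the triode region.
I_D = k_n [V_ov · V_DS − ½ V_DS²] = 7.28 × [1.33 × 1.05 − 0.5 × 1.05²] = 6.12 mA.

Triode; I_D = 6.12 mA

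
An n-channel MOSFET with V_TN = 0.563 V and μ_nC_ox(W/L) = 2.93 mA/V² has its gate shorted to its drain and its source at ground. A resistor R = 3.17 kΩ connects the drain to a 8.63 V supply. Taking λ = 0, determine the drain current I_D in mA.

I_D = 2.16 mA

With gate tied to drain, V_GS = V_DS ≥ V_GS − V_TN, so the device is in saturation.
KCL at the drain: ½ k_n (V_GS − V_TN)² = (V_DD − V_GS)/R.
Let x = V_GS − 0.563. Then 4.64 x² + x − 8.067 = 0, giving x = 1.21 V (positive root), so V_GS = 1.78 V.
I_D = (V_DD − V_GS)/R = (8.63 − 1.78) / 3.17 = 2.16 mA.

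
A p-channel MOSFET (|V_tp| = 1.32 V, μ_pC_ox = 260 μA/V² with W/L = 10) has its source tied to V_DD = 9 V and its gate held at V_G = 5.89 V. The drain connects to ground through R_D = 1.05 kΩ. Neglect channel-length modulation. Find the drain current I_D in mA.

V_SG = V_DD − V_G = 9 − 5.89 = 3.11 V, so V_ov = 3.11 − 1.32 = 1.79 V.
k_p = μ_pC_ox · (W/L) = 2.6 mA/V².
Assume saturation: I_D = ½ k_p V_ov² = 0.5 × 2.6 × 1.79² = 4.17 mA, giving V_SD = V_DD − I_D R_D = 9 − 4.17 × 1.05 = 4.63 V.
V_SD = 4.63 V ≥ V_ov = 1.79 V, confirming saturation.

I_D = 4.17 mA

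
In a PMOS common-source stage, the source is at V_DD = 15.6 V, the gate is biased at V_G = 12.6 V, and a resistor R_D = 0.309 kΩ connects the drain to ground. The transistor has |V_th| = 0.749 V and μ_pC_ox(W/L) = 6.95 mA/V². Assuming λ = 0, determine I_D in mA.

V_SG = V_DD − V_G = 15.6 − 12.6 = 3 V, so V_ov = 3 − 0.749 = 2.25 V.
Assume saturation: I_D = ½ k_p V_ov² = 0.5 × 6.95 × 2.25² = 17.6 mA, giving V_SD = V_DD − I_D R_D = 15.6 − 17.6 × 0.309 = 10.2 V.
V_SD = 10.2 V ≥ V_ov = 2.25 V, confirming saturation.

I_D = 17.6 mA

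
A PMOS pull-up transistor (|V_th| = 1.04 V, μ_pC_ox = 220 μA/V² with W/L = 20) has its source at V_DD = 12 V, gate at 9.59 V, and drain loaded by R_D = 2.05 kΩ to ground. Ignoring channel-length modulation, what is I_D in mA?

I_D = 4.13 mA

V_SG = V_DD − V_G = 12 − 9.59 = 2.41 V, so V_ov = 2.41 − 1.04 = 1.37 V.
k_p = μ_pC_ox · (W/L) = 4.4 mA/V².
Assume saturation: I_D = ½ k_p V_ov² = 0.5 × 4.4 × 1.37² = 4.13 mA, giving V_SD = V_DD − I_D R_D = 12 − 4.13 × 2.05 = 3.54 V.
V_SD = 3.54 V ≥ V_ov = 1.37 V, confirming saturation.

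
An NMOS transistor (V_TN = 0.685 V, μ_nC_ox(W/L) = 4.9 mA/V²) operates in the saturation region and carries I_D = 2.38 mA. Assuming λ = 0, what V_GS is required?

In saturation I_D = ½ k_n (V_GS − V_TN)², so V_GS − V_TN = √(2 I_D / k_n) = √(2 × 2.38 / 4.9) = 0.986 V.
V_GS = 0.685 + 0.986 = 1.67 V.

V_GS = 1.67 V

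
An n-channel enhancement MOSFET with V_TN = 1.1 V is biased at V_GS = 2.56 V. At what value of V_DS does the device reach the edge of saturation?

The boundary between triode and saturation is V_DS = V_GS − V_TN = V_ov.
V_ov = 2.56 − 1.1 = 1.46 V.

V_DS,sat = 1.46 V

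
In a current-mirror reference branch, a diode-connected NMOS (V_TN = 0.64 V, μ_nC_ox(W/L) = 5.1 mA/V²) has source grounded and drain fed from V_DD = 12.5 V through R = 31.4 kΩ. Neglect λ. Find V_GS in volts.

With gate tied to drain, V_GS = V_DS ≥ V_GS − V_TN, so the device is in saturation.
KCL at the drain: ½ k_n (V_GS − V_TN)² = (V_DD − V_GS)/R.
Let x = V_GS − 0.64. Then 80.1 x² + x − 11.86 = 0, giving x = 0.379 V (positive root), so V_GS = 1.02 V.
I_D = (V_DD − V_GS)/R = (12.5 − 1.02) / 31.4 = 0.366 mA.

V_GS = 1.02 V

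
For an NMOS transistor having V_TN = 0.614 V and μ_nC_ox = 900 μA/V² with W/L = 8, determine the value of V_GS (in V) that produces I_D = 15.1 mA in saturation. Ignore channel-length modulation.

V_GS = 2.66 V

k_n = μ_nC_ox · (W/L) = 7.2 mA/V².
In saturation I_D = ½ k_n (V_GS − V_TN)², so V_GS − V_TN = √(2 I_D / k_n) = √(2 × 15.1 / 7.2) = 2.05 V.
V_GS = 0.614 + 2.05 = 2.66 V.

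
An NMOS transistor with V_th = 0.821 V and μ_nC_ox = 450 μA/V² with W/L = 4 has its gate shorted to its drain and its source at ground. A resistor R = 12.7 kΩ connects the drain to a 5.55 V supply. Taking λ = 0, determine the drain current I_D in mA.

I_D = 0.325 mA

With gate tied to drain, V_GS = V_DS ≥ V_GS − V_th, so the device is in saturation.
k_n = μ_nC_ox · (W/L) = 1.8 mA/V².
KCL at the drain: ½ k_n (V_GS − V_th)² = (V_DD − V_GS)/R.
Let x = V_GS − 0.821. Then 11.4 x² + x − 4.729 = 0, giving x = 0.601 V (positive root), so V_GS = 1.42 V.
I_D = (V_DD − V_GS)/R = (5.55 − 1.42) / 12.7 = 0.325 mA.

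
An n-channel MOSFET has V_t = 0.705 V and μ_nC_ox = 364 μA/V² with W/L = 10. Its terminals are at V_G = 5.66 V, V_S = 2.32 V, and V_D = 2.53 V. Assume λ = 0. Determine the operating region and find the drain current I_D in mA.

Triode; I_D = 1.93 mA

V_GS = V_G − V_S = 5.66 − 2.32 = 3.34 V; V_DS = V_D − V_S = 2.53 − 2.32 = 0.21 V.
k_n = μ_nC_ox · (W/L) = 3.64 mA/V².
V_ov = V_GS − V_t = 3.34 − 0.705 = 2.64 V.
Since V_DS = 0.21 V < V_ov = 2.64 V, the device is in the triode region.
I_D = k_n [V_ov · V_DS − ½ V_DS²] = 3.64 × [2.64 × 0.21 − 0.5 × 0.21²] = 1.93 mA.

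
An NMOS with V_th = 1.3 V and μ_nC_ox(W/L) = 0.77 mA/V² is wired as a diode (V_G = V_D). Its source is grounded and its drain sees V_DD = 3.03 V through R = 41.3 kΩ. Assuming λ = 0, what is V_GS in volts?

V_GS = 1.60 V

With gate tied to drain, V_GS = V_DS ≥ V_GS − V_th, so the device is in saturation.
KCL at the drain: ½ k_n (V_GS − V_th)² = (V_DD − V_GS)/R.
Let x = V_GS − 1.3. Then 15.9 x² + x − 1.73 = 0, giving x = 0.3 V (positive root), so V_GS = 1.6 V.
I_D = (V_DD − V_GS)/R = (3.03 − 1.6) / 41.3 = 0.0346 mA.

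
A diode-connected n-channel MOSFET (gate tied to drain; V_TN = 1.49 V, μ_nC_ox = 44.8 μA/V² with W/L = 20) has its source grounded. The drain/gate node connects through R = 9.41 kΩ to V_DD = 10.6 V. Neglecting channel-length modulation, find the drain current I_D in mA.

I_D = 0.824 mA

With gate tied to drain, V_GS = V_DS ≥ V_GS − V_TN, so the device is in saturation.
k_n = μ_nC_ox · (W/L) = 0.896 mA/V².
KCL at the drain: ½ k_n (V_GS − V_TN)² = (V_DD − V_GS)/R.
Let x = V_GS − 1.49. Then 4.22 x² + x − 9.11 = 0, giving x = 1.36 V (positive root), so V_GS = 2.85 V.
I_D = (V_DD − V_GS)/R = (10.6 − 2.85) / 9.41 = 0.824 mA.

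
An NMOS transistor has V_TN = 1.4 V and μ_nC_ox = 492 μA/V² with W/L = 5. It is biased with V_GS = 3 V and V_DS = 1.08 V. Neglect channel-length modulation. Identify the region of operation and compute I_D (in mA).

k_n = μ_nC_ox · (W/L) = 2.46 mA/V².
V_ov = V_GS − V_TN = 3 − 1.4 = 1.6 V.
Since V_DS = 1.08 V < V_ov = 1.6 V, the device is in the triode region.
I_D = k_n [V_ov · V_DS − ½ V_DS²] = 2.46 × [1.6 × 1.08 − 0.5 × 1.08²] = 2.82 mA.

Triode; I_D = 2.82 mA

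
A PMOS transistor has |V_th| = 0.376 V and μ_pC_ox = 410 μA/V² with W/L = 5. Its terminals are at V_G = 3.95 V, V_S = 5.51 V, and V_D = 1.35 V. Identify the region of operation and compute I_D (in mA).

Saturation; I_D = 1.44 mA

V_SG = V_S − V_G = 5.51 − 3.95 = 1.56 V; V_SD = V_S − V_D = 5.51 − 1.35 = 4.16 V.
k_p = μ_pC_ox · (W/L) = 2.05 mA/V².
V_ov = V_SG − |V_th| = 1.56 − 0.376 = 1.18 V.
Since V_SD = 4.16 V ≥ V_ov = 1.18 V, the device is in saturation.
I_D = ½ k_p V_ov² = 0.5 × 2.05 × 1.18² = 1.44 mA.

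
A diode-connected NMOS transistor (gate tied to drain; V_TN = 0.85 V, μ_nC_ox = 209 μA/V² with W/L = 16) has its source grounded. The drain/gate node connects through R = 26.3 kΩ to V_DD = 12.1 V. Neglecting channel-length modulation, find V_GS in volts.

With gate tied to drain, V_GS = V_DS ≥ V_GS − V_TN, so the device is in saturation.
k_n = μ_nC_ox · (W/L) = 3.344 mA/V².
KCL at the drain: ½ k_n (V_GS − V_TN)² = (V_DD − V_GS)/R.
Let x = V_GS − 0.85. Then 44 x² + x − 11.25 = 0, giving x = 0.495 V (positive root), so V_GS = 1.34 V.
I_D = (V_DD − V_GS)/R = (12.1 − 1.34) / 26.3 = 0.409 mA.

V_GS = 1.34 V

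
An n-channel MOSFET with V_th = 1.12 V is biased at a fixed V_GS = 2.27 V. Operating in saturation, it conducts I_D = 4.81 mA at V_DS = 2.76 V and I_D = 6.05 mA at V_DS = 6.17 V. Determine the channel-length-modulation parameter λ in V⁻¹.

λ = 0.0955 V⁻¹

With V_GS fixed, I_D ∝ (1 + λ V_DS) in saturation, so I_D2/I_D1 = (1 + λ V_DS2)/(1 + λ V_DS1).
6.05/4.81 = 1.258 = (1 + 6.17 λ)/(1 + 2.76 λ).
Solving: λ (I_D1 V_DS2 − I_D2 V_DS1) = I_D2 − I_D1, so λ = (6.05 − 4.81) / (4.81 × 6.17 − 6.05 × 2.76) = 1.24 / 13 = 0.0955 V⁻¹.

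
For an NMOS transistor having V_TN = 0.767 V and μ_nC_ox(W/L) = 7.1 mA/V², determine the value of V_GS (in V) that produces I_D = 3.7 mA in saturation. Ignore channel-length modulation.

V_GS = 1.79 V

In saturation I_D = ½ k_n (V_GS − V_TN)², so V_GS − V_TN = √(2 I_D / k_n) = √(2 × 3.7 / 7.1) = 1.02 V.
V_GS = 0.767 + 1.02 = 1.79 V.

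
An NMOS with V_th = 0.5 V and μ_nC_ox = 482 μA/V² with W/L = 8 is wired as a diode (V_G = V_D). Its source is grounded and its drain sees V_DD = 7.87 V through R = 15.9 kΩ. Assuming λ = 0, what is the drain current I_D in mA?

I_D = 0.434 mA

With gate tied to drain, V_GS = V_DS ≥ V_GS − V_th, so the device is in saturation.
k_n = μ_nC_ox · (W/L) = 3.856 mA/V².
KCL at the drain: ½ k_n (V_GS − V_th)² = (V_DD − V_GS)/R.
Let x = V_GS − 0.5. Then 30.7 x² + x − 7.37 = 0, giving x = 0.474 V (positive root), so V_GS = 0.974 V.
I_D = (V_DD − V_GS)/R = (7.87 − 0.974) / 15.9 = 0.434 mA.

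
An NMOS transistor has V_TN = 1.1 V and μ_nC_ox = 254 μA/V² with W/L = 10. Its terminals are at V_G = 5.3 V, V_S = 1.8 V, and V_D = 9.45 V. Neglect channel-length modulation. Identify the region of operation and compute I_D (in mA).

V_GS = V_G − V_S = 5.3 − 1.8 = 3.5 V; V_DS = V_D − V_S = 9.45 − 1.8 = 7.65 V.
k_n = μ_nC_ox · (W/L) = 2.54 mA/V².
V_ov = V_GS − V_TN = 3.5 − 1.1 = 2.4 V.
Since V_DS = 7.65 V ≥ V_ov = 2.4 V, the device is in saturation.
I_D = ½ k_n V_ov² = 0.5 × 2.54 × 2.4² = 7.32 mA.

Saturation; I_D = 7.32 mA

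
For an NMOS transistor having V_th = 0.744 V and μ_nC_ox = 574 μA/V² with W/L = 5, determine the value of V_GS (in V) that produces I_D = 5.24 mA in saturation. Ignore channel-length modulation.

k_n = μ_nC_ox · (W/L) = 2.87 mA/V².
In saturation I_D = ½ k_n (V_GS − V_th)², so V_GS − V_th = √(2 I_D / k_n) = √(2 × 5.24 / 2.87) = 1.91 V.
V_GS = 0.744 + 1.91 = 2.65 V.

V_GS = 2.65 V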